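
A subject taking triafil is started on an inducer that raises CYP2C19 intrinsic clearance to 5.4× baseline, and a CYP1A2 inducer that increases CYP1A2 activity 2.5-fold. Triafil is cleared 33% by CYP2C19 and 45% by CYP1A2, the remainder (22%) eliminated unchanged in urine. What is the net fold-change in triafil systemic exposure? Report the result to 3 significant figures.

0.320

CYP2C19: 0.33 × 5.4 = 1.782
CYP1A2: 0.45 × 2.5 = 1.125
Other: 0.22 (unchanged)
CL_new/CL_old = 1.782 + 1.125 + 0.22 = 3.127.
Net systemic exposure ratio = 1 / 3.127 = 0.320.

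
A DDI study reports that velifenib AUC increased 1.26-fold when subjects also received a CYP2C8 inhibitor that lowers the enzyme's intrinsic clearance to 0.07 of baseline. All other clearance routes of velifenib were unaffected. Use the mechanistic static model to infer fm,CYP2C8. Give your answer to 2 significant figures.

Let x = fm,CYP2C8. Because AUC ∝ 1/CL, relative clearance fell to 1/1.26 = 0.7937.
Setting x·0.07 + (1 − x) = 0.7937 and solving: x = (0.7937 − 1)/(0.07 − 1) = 0.22.

0.22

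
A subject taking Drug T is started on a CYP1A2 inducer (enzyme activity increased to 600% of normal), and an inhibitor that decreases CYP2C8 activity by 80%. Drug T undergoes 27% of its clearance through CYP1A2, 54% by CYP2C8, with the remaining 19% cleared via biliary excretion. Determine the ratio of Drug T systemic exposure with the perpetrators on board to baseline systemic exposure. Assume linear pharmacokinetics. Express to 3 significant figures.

0.521

The CYP1A2 pathway (27% of clearance) increases to 6× activity: 0.27 × 6 = 1.62.
The CYP2C8 pathway (54% of clearance) drops to 0.2× activity: 0.54 × 0.2 = 0.108.
Non-CYP routes (19%) are unchanged.
Relative clearance = 1.62 + 0.108 + 0.19 = 1.918.
Systemic exposure ∝ 1/CL: fold-change = 1 / 1.918 = 0.521.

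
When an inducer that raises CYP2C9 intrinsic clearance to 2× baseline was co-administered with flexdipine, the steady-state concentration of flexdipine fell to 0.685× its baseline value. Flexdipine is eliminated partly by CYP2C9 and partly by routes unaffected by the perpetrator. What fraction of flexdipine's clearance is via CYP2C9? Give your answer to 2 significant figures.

Write x for the fraction cleared via CYP2C9. The observed steady-state concentration change means clearance rose to 1/0.685 = 1.46 of baseline.
Only the CYP2C9 route changed, so 1.46 = x·2 + (1 − x), giving x = 0.46.

0.46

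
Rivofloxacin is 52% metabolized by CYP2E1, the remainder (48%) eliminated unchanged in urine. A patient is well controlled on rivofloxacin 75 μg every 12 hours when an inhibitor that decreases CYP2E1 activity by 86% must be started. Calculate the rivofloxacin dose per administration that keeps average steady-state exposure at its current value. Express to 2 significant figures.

CYP2E1: 0.52 × 0.14 = 0.0728
Other: 0.48 (unchanged)
Relative clearance = 0.0728 + 0.48 = 0.5528.
Css,avg = (dose rate)/CL, so holding Css fixed requires dose ∝ CL: 75 × 0.5528 = 41 μg.

41 μg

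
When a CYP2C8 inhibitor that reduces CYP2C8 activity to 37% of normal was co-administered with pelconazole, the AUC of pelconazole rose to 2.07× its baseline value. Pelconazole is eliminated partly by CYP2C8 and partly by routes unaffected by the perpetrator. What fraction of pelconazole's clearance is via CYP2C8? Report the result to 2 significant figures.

Call the CYP2C8 fraction fm. After the interaction, CL_new/CL_old = fm × 0.37 + (1 − fm).
AUC ratio = 1 / (new CL fraction), so new CL fraction = 1 / 2.07 = 0.4831.
fm × 0.37 + 1 − fm = 0.4831  ⇒  fm × (0.37 − 1) = −0.5169  ⇒  fm = 0.82.

0.82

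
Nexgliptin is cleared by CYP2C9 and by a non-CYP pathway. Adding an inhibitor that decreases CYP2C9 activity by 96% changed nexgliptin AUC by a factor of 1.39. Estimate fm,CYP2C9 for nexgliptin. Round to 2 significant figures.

0.29

Call the CYP2C9 fraction fm. After the interaction, CL_new/CL_old = fm × 0.04 + (1 − fm).
AUC ratio = 1 / (new CL fraction), so new CL fraction = 1 / 1.39 = 0.7194.
fm × 0.04 + 1 − fm = 0.7194  ⇒  fm × (0.04 − 1) = −0.2806  ⇒  fm = 0.29.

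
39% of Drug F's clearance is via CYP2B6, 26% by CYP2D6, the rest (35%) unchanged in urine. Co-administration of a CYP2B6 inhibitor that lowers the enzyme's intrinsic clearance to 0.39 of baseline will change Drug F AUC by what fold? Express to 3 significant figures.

The CYP2B6 pathway (39% of clearance) is reduced to 0.39× activity: 0.39 × 0.39 = 0.1521.
CYP2D6 (26%) and the residual 35% are unaffected.
CL_new/CL_old = 0.1521 + 0.26 + 0.35 = 0.7621.
Since AUC ∝ 1/CL, the ratio is 1 / 0.7621 = 1.31.

1.31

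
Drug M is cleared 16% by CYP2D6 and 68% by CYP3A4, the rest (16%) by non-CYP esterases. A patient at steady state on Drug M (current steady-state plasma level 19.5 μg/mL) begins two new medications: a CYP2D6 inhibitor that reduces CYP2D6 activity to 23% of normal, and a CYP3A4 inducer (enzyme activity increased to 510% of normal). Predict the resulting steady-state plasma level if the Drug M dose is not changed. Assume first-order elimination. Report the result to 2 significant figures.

CYP2D6: 0.16 × 0.23 = 0.0368
CYP3A4: 0.68 × 5.1 = 3.468
Other: 0.16 (unchanged)
Relative clearance = 0.0368 + 3.468 + 0.16 = 3.6648.
New steady-state plasma level = 19.5 / 3.6648 = 5.3 μg/mL (concentration scales inversely with clearance).

5.3 μg/mL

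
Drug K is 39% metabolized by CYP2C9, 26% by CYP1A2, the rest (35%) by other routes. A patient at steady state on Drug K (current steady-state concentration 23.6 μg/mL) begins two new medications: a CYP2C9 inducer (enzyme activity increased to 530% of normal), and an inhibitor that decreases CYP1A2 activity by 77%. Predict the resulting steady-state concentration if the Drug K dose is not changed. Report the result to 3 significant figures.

CYP2C9: 0.39 × 5.3 = 2.067
CYP1A2: 0.26 × 0.23 = 0.0598
Other: 0.35 (unchanged)
CL_new/CL_old = 2.067 + 0.0598 + 0.35 = 2.4768.
New steady-state concentration = 23.6 / 2.4768 = 9.53 μg/mL (concentration scales inversely with clearance).

9.53 μg/mL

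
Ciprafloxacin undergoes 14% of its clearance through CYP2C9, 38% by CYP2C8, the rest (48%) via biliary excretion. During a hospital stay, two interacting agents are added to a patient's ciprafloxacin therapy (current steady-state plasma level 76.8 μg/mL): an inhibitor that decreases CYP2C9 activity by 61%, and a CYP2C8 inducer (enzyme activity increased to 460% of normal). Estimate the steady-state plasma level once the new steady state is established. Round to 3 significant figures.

The CYP2C9 pathway (14% of clearance) is reduced to 0.39× activity: 0.14 × 0.39 = 0.0546.
The CYP2C8 pathway (38% of clearance) increases to 4.6× activity: 0.38 × 4.6 = 1.748.
Non-CYP routes (48%) are unchanged.
CL_new/CL_old = 0.0546 + 1.748 + 0.48 = 2.2826.
Steady-state plasma level ∝ 1/CL: new value = 76.8 / 2.2826 = 33.6 μg/mL.

33.6 μg/mL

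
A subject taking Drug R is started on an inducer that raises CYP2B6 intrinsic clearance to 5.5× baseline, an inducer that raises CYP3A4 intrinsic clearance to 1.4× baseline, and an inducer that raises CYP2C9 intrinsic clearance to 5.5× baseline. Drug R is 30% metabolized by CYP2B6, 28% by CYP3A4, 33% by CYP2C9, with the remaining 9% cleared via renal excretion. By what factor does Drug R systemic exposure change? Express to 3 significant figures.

0.253

The CYP2B6 pathway (30% of clearance) is boosted to 5.5× activity: 0.3 × 5.5 = 1.65.
The CYP3A4 pathway (28% of clearance) is boosted to 1.4× activity: 0.28 × 1.4 = 0.392.
The CYP2C9 pathway (33% of clearance) is boosted to 5.5× activity: 0.33 × 5.5 = 1.815.
The remaining 9% of clearance is unaffected.
Relative clearance = 1.65 + 0.392 + 1.815 + 0.09 = 3.947.
Net systemic exposure ratio = 1 / 3.947 = 0.253.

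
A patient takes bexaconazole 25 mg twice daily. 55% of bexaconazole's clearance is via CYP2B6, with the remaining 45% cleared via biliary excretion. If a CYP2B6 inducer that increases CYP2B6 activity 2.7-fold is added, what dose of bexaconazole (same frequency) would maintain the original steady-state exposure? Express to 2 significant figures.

The CYP2B6 pathway (55% of clearance) increases to 2.7× activity: 0.55 × 2.7 = 1.485.
The remaining 45% of clearance is unaffected.
New clearance relative to baseline: 1.485 + 0.45 = 1.935.
Exposure is unchanged when dose changes in proportion to clearance. New dose = 25 mg × 1.935 = 48 mg.

48 mg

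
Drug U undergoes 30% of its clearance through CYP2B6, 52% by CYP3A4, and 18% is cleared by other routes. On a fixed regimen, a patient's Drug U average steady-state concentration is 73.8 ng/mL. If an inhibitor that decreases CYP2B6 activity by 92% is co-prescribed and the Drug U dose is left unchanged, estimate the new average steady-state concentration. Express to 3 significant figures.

CYP2B6: 0.3 × 0.08 = 0.024
CYP3A4: 0.52 (unchanged)
Other: 0.18 (unchanged)
Relative clearance = 0.024 + 0.52 + 0.18 = 0.724.
With dosing unchanged, average steady-state concentration scales as 1/CL: 73.8 / 0.724 = 102 ng/mL.

102 ng/mL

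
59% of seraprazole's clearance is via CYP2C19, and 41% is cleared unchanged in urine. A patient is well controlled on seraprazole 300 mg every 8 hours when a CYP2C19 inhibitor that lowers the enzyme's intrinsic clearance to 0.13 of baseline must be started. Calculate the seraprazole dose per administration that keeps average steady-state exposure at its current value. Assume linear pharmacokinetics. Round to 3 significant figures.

The CYP2C19 pathway (59% of clearance) is reduced to 0.13× activity: 0.59 × 0.13 = 0.0767.
Non-CYP routes (41%) are unchanged.
New clearance relative to baseline: 0.0767 + 0.41 = 0.4867.
Css,avg = (dose rate)/CL, so holding Css fixed requires dose ∝ CL: 300 × 0.4867 = 146 mg.

146 mg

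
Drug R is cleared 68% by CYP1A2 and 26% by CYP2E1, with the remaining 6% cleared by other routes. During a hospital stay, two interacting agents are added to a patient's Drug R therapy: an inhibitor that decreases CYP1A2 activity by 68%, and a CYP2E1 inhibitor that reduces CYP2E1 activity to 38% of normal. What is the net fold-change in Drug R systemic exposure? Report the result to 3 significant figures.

The CYP1A2 pathway (68% of clearance) falls to 0.32× activity: 0.68 × 0.32 = 0.2176.
The CYP2E1 pathway (26% of clearance) is reduced to 0.38× activity: 0.26 × 0.38 = 0.0988.
The remaining 6% of clearance is unaffected.
New clearance relative to baseline: 0.2176 + 0.0988 + 0.06 = 0.3764.
Because systemic exposure varies inversely with clearance, the combined effect is 1 / 0.3764 = 2.66.

2.66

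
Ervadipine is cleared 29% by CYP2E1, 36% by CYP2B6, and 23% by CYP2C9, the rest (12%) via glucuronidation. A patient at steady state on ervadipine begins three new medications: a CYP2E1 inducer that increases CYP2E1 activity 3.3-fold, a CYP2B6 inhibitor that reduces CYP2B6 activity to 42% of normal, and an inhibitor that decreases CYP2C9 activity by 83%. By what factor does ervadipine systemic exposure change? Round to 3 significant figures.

The CYP2E1 pathway (29% of clearance) rises to 3.3× activity: 0.29 × 3.3 = 0.957.
The CYP2B6 pathway (36% of clearance) is reduced to 0.42× activity: 0.36 × 0.42 = 0.1512.
The CYP2C9 pathway (23% of clearance) is reduced to 0.17× activity: 0.23 × 0.17 = 0.0391.
Non-CYP routes (12%) are unchanged.
Relative clearance = 0.957 + 0.1512 + 0.0391 + 0.12 = 1.2673.
Systemic exposure ∝ 1/CL: fold-change = 1 / 1.2673 = 0.789.

0.789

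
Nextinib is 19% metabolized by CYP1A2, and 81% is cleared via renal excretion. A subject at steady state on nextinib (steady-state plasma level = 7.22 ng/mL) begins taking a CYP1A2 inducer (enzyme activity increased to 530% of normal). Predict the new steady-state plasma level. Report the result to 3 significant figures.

3.97 ng/mL

The CYP1A2 pathway (19% of clearance) increases to 5.3× activity: 0.19 × 5.3 = 1.007.
Non-CYP routes (81%) are unchanged.
New clearance relative to baseline: 1.007 + 0.81 = 1.817.
With dosing unchanged, steady-state plasma level scales as 1/CL: 7.22 / 1.817 = 3.97 ng/mL.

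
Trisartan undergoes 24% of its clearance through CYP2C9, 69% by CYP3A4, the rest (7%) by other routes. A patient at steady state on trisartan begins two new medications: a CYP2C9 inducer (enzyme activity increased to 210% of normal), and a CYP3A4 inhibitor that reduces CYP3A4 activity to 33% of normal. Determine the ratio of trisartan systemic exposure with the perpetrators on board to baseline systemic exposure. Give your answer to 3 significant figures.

1.25

CYP2C9: 0.24 × 2.1 = 0.504
CYP3A4: 0.69 × 0.33 = 0.2277
Other: 0.07 (unchanged)
CL_new/CL_old = 0.504 + 0.2277 + 0.07 = 0.8017.
Systemic exposure ∝ 1/CL: fold-change = 1 / 0.8017 = 1.25.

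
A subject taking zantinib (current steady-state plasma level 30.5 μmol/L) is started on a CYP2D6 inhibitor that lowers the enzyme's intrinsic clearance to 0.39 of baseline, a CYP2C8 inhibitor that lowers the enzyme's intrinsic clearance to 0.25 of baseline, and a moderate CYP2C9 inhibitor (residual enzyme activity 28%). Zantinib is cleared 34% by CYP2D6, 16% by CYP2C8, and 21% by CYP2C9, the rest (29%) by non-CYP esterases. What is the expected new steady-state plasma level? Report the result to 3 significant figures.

The CYP2D6 pathway (34% of clearance) falls to 0.39× activity: 0.34 × 0.39 = 0.1326.
The CYP2C8 pathway (16% of clearance) falls to 0.25× activity: 0.16 × 0.25 = 0.04.
The CYP2C9 pathway (21% of clearance) drops to 0.28× activity: 0.21 × 0.28 = 0.0588.
The remaining 29% of clearance is unaffected.
Relative clearance = 0.1326 + 0.04 + 0.0588 + 0.29 = 0.5214.
Dividing the baseline by the relative clearance: 30.5 / 0.5214 = 58.5 μmol/L.

58.5 μmol/L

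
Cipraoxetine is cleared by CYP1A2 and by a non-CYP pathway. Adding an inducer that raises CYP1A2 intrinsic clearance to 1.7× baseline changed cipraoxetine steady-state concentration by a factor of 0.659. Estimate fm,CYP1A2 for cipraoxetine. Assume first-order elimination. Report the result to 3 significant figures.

CL'/CL = 1 / 0.659 = 1.517
1.7·fm + (1 − fm) = 1.517
fm = (1.517 − 1) / (1.7 − 1) = 0.739

0.739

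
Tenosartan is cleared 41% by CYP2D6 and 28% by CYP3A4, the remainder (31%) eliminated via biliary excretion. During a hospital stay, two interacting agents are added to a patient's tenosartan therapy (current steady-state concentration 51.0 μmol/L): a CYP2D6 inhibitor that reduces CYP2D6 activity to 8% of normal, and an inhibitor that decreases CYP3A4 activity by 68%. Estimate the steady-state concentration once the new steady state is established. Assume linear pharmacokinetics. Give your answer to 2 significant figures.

1.2 × 10² μmol/L

The CYP2D6 pathway (41% of clearance) drops to 0.08× activity: 0.41 × 0.08 = 0.0328.
The CYP3A4 pathway (28% of clearance) is reduced to 0.32× activity: 0.28 × 0.32 = 0.0896.
Non-CYP routes (31%) are unchanged.
CL_new/CL_old = 0.0328 + 0.0896 + 0.31 = 0.4324.
New steady-state concentration = 51.0 / 0.4324 = 1.2 × 10² μmol/L (concentration scales inversely with clearance).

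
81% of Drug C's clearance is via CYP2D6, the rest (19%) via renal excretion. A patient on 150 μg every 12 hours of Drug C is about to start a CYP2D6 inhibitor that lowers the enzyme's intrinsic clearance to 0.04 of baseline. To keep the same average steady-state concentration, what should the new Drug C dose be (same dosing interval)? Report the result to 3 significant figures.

CYP2D6: 0.81 × 0.04 = 0.0324
Other: 0.19 (unchanged)
New clearance relative to baseline: 0.0324 + 0.19 = 0.2224.
To maintain the same steady-state level, dose must scale with clearance: new dose = 150 × 0.2224 = 33.4 μg.

33.4 μg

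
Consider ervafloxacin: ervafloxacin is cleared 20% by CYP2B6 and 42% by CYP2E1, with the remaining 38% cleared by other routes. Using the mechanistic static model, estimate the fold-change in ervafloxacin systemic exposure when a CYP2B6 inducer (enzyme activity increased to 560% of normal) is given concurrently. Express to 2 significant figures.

0.52

The CYP2B6 pathway (20% of clearance) rises to 5.6× activity: 0.2 × 5.6 = 1.12.
CYP2E1 (42%) and the residual 38% are unaffected.
New clearance relative to baseline: 1.12 + 0.42 + 0.38 = 1.92.
Systemic exposure ratio = CL_old/CL_new = 1 / 1.92 = 0.52.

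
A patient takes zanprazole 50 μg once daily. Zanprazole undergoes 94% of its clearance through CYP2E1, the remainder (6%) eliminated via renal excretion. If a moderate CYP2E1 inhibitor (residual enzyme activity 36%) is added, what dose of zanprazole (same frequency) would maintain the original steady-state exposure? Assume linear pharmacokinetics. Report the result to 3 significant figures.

19.9 μg

CYP2E1: 0.94 × 0.36 = 0.3384
Other: 0.06 (unchanged)
CL_new/CL_old = 0.3384 + 0.06 = 0.3984.
To maintain the same steady-state level, dose must scale with clearance: new dose = 50 × 0.3984 = 19.9 μg.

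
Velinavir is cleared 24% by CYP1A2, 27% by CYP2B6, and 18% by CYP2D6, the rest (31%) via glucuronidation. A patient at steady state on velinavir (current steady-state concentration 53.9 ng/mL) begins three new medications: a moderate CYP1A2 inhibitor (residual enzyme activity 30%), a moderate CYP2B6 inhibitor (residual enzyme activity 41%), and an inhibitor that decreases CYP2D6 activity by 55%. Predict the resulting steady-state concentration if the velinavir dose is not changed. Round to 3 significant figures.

CYP1A2: 0.24 × 0.3 = 0.072
CYP2B6: 0.27 × 0.41 = 0.1107
CYP2D6: 0.18 × 0.45 = 0.081
Other: 0.31 (unchanged)
CL_new/CL_old = 0.072 + 0.1107 + 0.081 + 0.31 = 0.5737.
New steady-state concentration = 53.9 / 0.5737 = 94.0 ng/mL (concentration scales inversely with clearance).

94.0 ng/mL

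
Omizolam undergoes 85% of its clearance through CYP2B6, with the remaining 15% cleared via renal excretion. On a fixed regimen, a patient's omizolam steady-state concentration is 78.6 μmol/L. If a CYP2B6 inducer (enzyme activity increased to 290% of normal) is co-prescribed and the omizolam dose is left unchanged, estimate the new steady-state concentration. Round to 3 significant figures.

The CYP2B6 pathway (85% of clearance) is boosted to 2.9× activity: 0.85 × 2.9 = 2.465.
Non-CYP routes (15%) are unchanged.
CL_new/CL_old = 2.465 + 0.15 = 2.615.
New steady-state concentration = baseline ÷ relative clearance = 78.6 / 2.615 = 30.1 μmol/L.

30.1 μmol/L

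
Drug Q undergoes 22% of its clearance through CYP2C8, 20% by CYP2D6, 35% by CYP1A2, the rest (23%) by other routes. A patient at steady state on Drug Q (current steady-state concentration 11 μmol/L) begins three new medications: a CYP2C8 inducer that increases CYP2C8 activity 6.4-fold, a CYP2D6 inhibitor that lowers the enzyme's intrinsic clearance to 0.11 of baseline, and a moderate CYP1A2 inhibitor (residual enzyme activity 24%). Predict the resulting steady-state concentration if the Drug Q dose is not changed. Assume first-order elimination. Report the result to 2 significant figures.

CYP2C8: 0.22 × 6.4 = 1.408
CYP2D6: 0.2 × 0.11 = 0.022
CYP1A2: 0.35 × 0.24 = 0.084
Other: 0.23 (unchanged)
CL_new/CL_old = 1.408 + 0.022 + 0.084 + 0.23 = 1.744.
Steady-state concentration ∝ 1/CL: new value = 11 / 1.744 = 6.3 μmol/L.

6.3 μmol/L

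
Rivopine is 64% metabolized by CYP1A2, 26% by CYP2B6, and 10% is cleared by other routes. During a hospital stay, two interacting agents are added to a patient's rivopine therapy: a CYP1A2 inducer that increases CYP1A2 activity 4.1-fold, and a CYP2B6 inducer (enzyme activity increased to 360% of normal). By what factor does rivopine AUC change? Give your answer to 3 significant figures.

0.273

The CYP1A2 pathway (64% of clearance) is boosted to 4.1× activity: 0.64 × 4.1 = 2.624.
The CYP2B6 pathway (26% of clearance) increases to 3.6× activity: 0.26 × 3.6 = 0.936.
Non-CYP routes (10%) are unchanged.
New clearance relative to baseline: 2.624 + 0.936 + 0.1 = 3.66.
Net AUC ratio = 1 / 3.66 = 0.273.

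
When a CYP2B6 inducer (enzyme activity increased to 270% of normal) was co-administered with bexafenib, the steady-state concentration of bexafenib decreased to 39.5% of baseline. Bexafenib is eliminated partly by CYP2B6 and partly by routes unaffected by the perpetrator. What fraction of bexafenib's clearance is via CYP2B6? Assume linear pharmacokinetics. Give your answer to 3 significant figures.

Write x for the fraction cleared via CYP2B6. The observed steady-state concentration change means clearance rose to 1/0.395 = 2.532 of baseline.
Setting x·2.7 + (1 − x) = 2.532 and solving: x = (2.532 − 1)/(2.7 − 1) = 0.901.

0.901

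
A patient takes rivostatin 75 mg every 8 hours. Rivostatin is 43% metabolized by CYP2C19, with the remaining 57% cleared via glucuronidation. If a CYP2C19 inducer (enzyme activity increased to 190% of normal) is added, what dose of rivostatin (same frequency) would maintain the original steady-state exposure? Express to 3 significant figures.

The CYP2C19 pathway (43% of clearance) increases to 1.9× activity: 0.43 × 1.9 = 0.817.
Non-CYP routes (57%) are unchanged.
CL_new/CL_old = 0.817 + 0.57 = 1.387.
To maintain the same steady-state level, dose must scale with clearance: new dose = 75 × 1.387 = 104 mg.

104 mg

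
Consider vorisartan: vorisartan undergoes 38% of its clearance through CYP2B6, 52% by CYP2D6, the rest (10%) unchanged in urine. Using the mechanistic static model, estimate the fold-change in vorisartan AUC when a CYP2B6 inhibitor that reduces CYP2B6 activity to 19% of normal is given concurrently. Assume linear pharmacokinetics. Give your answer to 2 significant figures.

1.4

The CYP2B6 pathway (38% of clearance) drops to 0.19× activity: 0.38 × 0.19 = 0.0722.
CYP2D6 (52%) and the residual 10% are unaffected.
CL_new/CL_old = 0.0722 + 0.52 + 0.1 = 0.6922.
AUC ratio = CL_old/CL_new = 1 / 0.6922 = 1.4.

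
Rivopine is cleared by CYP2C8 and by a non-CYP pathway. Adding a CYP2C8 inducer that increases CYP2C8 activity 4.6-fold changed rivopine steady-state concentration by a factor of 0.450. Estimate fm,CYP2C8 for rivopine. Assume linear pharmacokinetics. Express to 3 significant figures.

0.340

CL'/CL = 1 / 0.450 = 2.222
4.6·fm + (1 − fm) = 2.222
fm = (2.222 − 1) / (4.6 − 1) = 0.340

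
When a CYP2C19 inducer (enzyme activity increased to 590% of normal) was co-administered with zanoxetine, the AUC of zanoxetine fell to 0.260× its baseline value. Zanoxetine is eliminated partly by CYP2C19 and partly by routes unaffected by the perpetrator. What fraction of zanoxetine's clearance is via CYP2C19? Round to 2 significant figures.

CL'/CL = 1 / 0.260 = 3.846
5.9·fm + (1 − fm) = 3.846
fm = (3.846 − 1) / (5.9 − 1) = 0.58

0.58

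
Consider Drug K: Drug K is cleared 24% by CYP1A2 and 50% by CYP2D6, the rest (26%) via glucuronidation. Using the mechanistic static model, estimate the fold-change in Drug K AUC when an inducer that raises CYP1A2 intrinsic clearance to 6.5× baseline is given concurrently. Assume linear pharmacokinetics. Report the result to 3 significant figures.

CYP1A2: 0.24 × 6.5 = 1.56
CYP2D6: 0.5 (unchanged)
Other: 0.26 (unchanged)
Relative clearance = 1.56 + 0.5 + 0.26 = 2.32.
AUC ratio = CL_old/CL_new = 1 / 2.32 = 0.431.

0.431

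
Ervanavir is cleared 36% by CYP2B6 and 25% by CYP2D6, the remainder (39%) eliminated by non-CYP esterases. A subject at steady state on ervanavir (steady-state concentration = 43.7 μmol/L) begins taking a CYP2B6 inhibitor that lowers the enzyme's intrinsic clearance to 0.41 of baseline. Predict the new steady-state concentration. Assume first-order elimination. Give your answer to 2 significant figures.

CYP2B6: 0.36 × 0.41 = 0.1476
CYP2D6: 0.25 (unchanged)
Other: 0.39 (unchanged)
New clearance relative to baseline: 0.1476 + 0.25 + 0.39 = 0.7876.
With dosing unchanged, steady-state concentration scales as 1/CL: 43.7 / 0.7876 = 55 μmol/L.

55 μmol/L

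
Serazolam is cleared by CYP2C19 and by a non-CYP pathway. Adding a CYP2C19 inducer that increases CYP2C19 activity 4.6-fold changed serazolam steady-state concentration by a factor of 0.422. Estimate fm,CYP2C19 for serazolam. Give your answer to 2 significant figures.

0.38

CL'/CL = 1 / 0.422 = 2.37
4.6·fm + (1 − fm) = 2.37
fm = (2.37 − 1) / (4.6 − 1) = 0.38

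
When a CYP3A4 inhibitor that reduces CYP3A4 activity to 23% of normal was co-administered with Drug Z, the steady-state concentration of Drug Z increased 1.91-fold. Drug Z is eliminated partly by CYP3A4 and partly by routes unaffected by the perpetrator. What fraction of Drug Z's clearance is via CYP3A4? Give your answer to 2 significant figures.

CL'/CL = 1 / 1.91 = 0.5236
0.23·fm + (1 − fm) = 0.5236
fm = (0.5236 − 1) / (0.23 − 1) = 0.62

0.62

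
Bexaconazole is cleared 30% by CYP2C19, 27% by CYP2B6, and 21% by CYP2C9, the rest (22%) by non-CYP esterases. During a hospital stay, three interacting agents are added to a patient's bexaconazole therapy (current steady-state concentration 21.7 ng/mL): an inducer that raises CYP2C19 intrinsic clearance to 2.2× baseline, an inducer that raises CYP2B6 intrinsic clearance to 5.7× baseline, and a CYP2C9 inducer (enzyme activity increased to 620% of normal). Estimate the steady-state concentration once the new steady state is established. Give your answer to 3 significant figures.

The CYP2C19 pathway (30% of clearance) is boosted to 2.2× activity: 0.3 × 2.2 = 0.66.
The CYP2B6 pathway (27% of clearance) is boosted to 5.7× activity: 0.27 × 5.7 = 1.539.
The CYP2C9 pathway (21% of clearance) is boosted to 6.2× activity: 0.21 × 6.2 = 1.302.
The remaining 22% of clearance is unaffected.
Relative clearance = 0.66 + 1.539 + 1.302 + 0.22 = 3.721.
New steady-state concentration = 21.7 / 3.721 = 5.83 ng/mL (concentration scales inversely with clearance).

5.83 ng/mL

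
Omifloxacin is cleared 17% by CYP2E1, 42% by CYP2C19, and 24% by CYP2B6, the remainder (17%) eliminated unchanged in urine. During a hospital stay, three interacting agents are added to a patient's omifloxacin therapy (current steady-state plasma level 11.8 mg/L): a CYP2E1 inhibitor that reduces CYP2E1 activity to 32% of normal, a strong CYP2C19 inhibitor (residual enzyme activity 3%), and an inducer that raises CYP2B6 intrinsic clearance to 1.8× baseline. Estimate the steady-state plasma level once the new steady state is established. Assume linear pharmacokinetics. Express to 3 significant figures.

17.6 mg/L

CYP2E1: 0.17 × 0.32 = 0.0544
CYP2C19: 0.42 × 0.03 = 0.0126
CYP2B6: 0.24 × 1.8 = 0.432
Other: 0.17 (unchanged)
New clearance relative to baseline: 0.0544 + 0.0126 + 0.432 + 0.17 = 0.669.
New steady-state plasma level = 11.8 / 0.669 = 17.6 mg/L (concentration scales inversely with clearance).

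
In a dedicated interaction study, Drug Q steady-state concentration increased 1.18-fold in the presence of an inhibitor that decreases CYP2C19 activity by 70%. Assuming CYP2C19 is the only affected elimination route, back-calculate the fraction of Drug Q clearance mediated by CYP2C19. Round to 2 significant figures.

0.22

Call the CYP2C19 fraction fm. After the interaction, CL_new/CL_old = fm × 0.3 + (1 − fm).
Steady-state concentration ratio = 1 / (new CL fraction), so new CL fraction = 1 / 1.18 = 0.8475.
fm × 0.3 + 1 − fm = 0.8475  ⇒  fm × (0.3 − 1) = −0.1525  ⇒  fm = 0.22.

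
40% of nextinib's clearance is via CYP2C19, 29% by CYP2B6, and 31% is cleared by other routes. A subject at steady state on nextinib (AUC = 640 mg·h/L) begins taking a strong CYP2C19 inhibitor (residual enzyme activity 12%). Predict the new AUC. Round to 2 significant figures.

9.9 × 10² mg·h/L

CYP2C19: 0.4 × 0.12 = 0.048
CYP2B6: 0.29 (unchanged)
Other: 0.31 (unchanged)
Relative clearance = 0.048 + 0.29 + 0.31 = 0.648.
AUC ∝ 1/CL, so new value = 640 / 0.648 = 9.9 × 10² mg·h/L.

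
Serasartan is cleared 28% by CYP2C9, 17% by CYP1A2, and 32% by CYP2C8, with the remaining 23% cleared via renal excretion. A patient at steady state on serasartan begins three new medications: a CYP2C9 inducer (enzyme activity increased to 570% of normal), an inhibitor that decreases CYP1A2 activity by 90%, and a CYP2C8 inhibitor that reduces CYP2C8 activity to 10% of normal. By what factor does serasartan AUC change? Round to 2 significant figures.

0.53

CYP2C9: 0.28 × 5.7 = 1.596
CYP1A2: 0.17 × 0.1 = 0.017
CYP2C8: 0.32 × 0.1 = 0.032
Other: 0.23 (unchanged)
CL_new/CL_old = 1.596 + 0.017 + 0.032 + 0.23 = 1.875.
Because AUC varies inversely with clearance, the combined effect is 1 / 1.875 = 0.53.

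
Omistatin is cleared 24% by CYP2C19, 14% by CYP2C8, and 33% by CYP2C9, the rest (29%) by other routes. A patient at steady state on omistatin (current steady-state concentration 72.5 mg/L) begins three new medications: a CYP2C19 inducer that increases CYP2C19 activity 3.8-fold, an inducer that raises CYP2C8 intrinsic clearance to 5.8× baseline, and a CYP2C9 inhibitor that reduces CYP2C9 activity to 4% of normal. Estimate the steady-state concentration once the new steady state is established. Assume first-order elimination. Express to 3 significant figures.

35.8 mg/L

The CYP2C19 pathway (24% of clearance) is boosted to 3.8× activity: 0.24 × 3.8 = 0.912.
The CYP2C8 pathway (14% of clearance) increases to 5.8× activity: 0.14 × 5.8 = 0.812.
The CYP2C9 pathway (33% of clearance) falls to 0.04× activity: 0.33 × 0.04 = 0.0132.
Non-CYP routes (29%) are unchanged.
Relative clearance = 0.912 + 0.812 + 0.0132 + 0.29 = 2.0272.
Steady-state concentration ∝ 1/CL: new value = 72.5 / 2.0272 = 35.8 mg/L.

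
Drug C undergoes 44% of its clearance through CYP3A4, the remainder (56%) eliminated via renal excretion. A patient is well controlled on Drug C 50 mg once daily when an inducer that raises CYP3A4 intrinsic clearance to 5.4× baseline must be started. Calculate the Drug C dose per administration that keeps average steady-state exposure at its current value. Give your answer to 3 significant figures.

147 mg

The CYP3A4 pathway (44% of clearance) is boosted to 5.4× activity: 0.44 × 5.4 = 2.376.
Non-CYP routes (56%) are unchanged.
Relative clearance = 2.376 + 0.56 = 2.936.
To maintain the same steady-state level, dose must scale with clearance: new dose = 50 × 2.936 = 147 mg.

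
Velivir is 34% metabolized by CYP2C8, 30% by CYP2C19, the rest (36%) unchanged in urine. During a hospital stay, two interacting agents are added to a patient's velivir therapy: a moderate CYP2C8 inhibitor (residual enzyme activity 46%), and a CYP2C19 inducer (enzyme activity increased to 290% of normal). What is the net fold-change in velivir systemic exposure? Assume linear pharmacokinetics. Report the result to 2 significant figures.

The CYP2C8 pathway (34% of clearance) drops to 0.46× activity: 0.34 × 0.46 = 0.1564.
The CYP2C19 pathway (30% of clearance) increases to 2.9× activity: 0.3 × 2.9 = 0.87.
Non-CYP routes (36%) are unchanged.
CL_new/CL_old = 0.1564 + 0.87 + 0.36 = 1.3864.
Net systemic exposure ratio = 1 / 1.3864 = 0.72.

0.72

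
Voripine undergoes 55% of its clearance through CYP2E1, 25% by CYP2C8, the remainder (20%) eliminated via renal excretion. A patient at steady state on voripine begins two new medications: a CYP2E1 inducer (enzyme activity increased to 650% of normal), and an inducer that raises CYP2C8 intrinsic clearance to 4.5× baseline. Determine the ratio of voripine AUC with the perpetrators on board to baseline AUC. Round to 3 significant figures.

0.204

CYP2E1: 0.55 × 6.5 = 3.575
CYP2C8: 0.25 × 4.5 = 1.125
Other: 0.2 (unchanged)
CL_new/CL_old = 3.575 + 1.125 + 0.2 = 4.9.
Net AUC ratio = 1 / 4.9 = 0.204.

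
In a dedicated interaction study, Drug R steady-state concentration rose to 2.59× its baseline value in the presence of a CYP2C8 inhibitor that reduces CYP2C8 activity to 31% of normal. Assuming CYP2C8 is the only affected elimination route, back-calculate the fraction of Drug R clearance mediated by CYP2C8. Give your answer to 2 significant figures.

0.89

CL'/CL = 1 / 2.59 = 0.3861
0.31·fm + (1 − fm) = 0.3861
fm = (0.3861 − 1) / (0.31 − 1) = 0.89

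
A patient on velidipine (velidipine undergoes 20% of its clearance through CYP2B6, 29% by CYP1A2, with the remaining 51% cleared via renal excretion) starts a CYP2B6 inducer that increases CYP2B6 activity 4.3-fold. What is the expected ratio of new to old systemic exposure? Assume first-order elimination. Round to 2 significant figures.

The CYP2B6 pathway (20% of clearance) increases to 4.3× activity: 0.2 × 4.3 = 0.86.
CYP1A2 (29%) and the residual 51% are unaffected.
New clearance relative to baseline: 0.86 + 0.29 + 0.51 = 1.66.
Since systemic exposure ∝ 1/CL, the ratio is 1 / 1.66 = 0.60.

0.60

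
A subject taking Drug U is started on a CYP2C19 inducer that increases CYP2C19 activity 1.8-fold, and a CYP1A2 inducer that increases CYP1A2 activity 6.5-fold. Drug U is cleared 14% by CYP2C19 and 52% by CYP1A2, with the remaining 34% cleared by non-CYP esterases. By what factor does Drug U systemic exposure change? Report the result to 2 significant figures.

CYP2C19: 0.14 × 1.8 = 0.252
CYP1A2: 0.52 × 6.5 = 3.38
Other: 0.34 (unchanged)
New clearance relative to baseline: 0.252 + 3.38 + 0.34 = 3.972.
Systemic exposure ∝ 1/CL: fold-change = 1 / 3.972 = 0.25.

0.25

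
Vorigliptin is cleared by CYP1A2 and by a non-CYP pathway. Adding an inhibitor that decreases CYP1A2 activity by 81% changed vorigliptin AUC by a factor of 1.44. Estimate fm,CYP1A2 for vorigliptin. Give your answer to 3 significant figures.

0.377

CL'/CL = 1 / 1.44 = 0.6944
0.19·fm + (1 − fm) = 0.6944
fm = (0.6944 − 1) / (0.19 − 1) = 0.377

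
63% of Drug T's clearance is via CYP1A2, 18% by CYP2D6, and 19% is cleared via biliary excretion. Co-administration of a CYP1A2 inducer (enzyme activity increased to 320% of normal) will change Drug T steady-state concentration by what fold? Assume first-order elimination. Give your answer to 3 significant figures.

0.419

The CYP1A2 pathway (63% of clearance) increases to 3.2× activity: 0.63 × 3.2 = 2.016.
CYP2D6 (18%) and the residual 19% are unaffected.
New clearance relative to baseline: 2.016 + 0.18 + 0.19 = 2.386.
Steady-state concentration ratio = CL_old/CL_new = 1 / 2.386 = 0.419.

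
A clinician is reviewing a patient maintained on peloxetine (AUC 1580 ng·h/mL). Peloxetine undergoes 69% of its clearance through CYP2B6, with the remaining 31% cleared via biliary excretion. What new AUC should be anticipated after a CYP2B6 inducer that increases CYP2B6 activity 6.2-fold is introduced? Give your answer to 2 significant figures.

3.4 × 10² ng·h/mL

CYP2B6: 0.69 × 6.2 = 4.278
Other: 0.31 (unchanged)
CL_new/CL_old = 4.278 + 0.31 = 4.588.
With dosing unchanged, AUC scales as 1/CL: 1580 / 4.588 = 3.4 × 10² ng·h/mL.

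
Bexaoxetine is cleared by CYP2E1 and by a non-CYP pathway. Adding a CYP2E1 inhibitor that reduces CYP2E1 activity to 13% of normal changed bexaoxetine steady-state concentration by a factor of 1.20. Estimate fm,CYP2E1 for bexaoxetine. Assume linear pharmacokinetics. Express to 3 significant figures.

Call the CYP2E1 fraction fm. After the interaction, CL_new/CL_old = fm × 0.13 + (1 − fm).
Steady-state concentration ratio = 1 / (new CL fraction), so new CL fraction = 1 / 1.20 = 0.8333.
fm × 0.13 + 1 − fm = 0.8333  ⇒  fm × (0.13 − 1) = −0.1667  ⇒  fm = 0.192.

0.192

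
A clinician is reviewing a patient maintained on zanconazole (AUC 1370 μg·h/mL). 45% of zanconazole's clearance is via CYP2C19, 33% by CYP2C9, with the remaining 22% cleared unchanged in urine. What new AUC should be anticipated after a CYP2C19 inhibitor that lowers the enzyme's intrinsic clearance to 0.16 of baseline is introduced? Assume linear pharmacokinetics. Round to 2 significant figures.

The CYP2C19 pathway (45% of clearance) drops to 0.16× activity: 0.45 × 0.16 = 0.072.
CYP2C9 (33%) and the residual 22% are unaffected.
CL_new/CL_old = 0.072 + 0.33 + 0.22 = 0.622.
With dosing unchanged, AUC scales as 1/CL: 1370 / 0.622 = 2.2 × 10³ μg·h/mL.

2.2 × 10³ μg·h/mL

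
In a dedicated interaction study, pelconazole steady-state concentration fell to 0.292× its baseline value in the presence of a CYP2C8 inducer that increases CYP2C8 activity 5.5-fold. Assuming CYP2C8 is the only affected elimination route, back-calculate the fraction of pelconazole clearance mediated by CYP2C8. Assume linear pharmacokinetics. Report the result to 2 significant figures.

0.54

Let fm be the CYP2C8 fraction. New clearance relative to baseline = fm × 5.5 + (1 − fm).
Steady-state concentration ratio = 1 / (new CL fraction), so new CL fraction = 1 / 0.292 = 3.425.
fm × 5.5 + 1 − fm = 3.425  ⇒  fm × (5.5 − 1) = 2.425  ⇒  fm = 0.54.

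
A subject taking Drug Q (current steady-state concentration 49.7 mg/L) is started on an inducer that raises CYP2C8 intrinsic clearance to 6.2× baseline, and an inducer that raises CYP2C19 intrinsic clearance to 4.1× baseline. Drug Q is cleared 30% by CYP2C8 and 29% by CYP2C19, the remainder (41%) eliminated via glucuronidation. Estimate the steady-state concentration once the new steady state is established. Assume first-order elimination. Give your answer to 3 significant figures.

14.4 mg/L

CYP2C8: 0.3 × 6.2 = 1.86
CYP2C19: 0.29 × 4.1 = 1.189
Other: 0.41 (unchanged)
Relative clearance = 1.86 + 1.189 + 0.41 = 3.459.
New steady-state concentration = 49.7 / 3.459 = 14.4 mg/L (concentration scales inversely with clearance).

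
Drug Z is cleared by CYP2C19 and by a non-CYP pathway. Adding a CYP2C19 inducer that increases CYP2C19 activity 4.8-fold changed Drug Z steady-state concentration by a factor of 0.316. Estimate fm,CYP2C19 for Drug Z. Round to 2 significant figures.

0.57

Let fm be the CYP2C19 fraction. New clearance relative to baseline = fm × 4.8 + (1 − fm).
Steady-state concentration ratio = 1 / (new CL fraction), so new CL fraction = 1 / 0.316 = 3.165.
fm × 4.8 + 1 − fm = 3.165  ⇒  fm × (4.8 − 1) = 2.165  ⇒  fm = 0.57.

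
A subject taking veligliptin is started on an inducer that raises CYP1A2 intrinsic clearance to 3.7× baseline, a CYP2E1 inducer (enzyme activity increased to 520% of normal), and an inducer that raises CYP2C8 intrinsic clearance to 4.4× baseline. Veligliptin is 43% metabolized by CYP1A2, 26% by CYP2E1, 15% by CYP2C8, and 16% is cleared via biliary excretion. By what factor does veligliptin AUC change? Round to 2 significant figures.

0.27

The CYP1A2 pathway (43% of clearance) is boosted to 3.7× activity: 0.43 × 3.7 = 1.591.
The CYP2E1 pathway (26% of clearance) rises to 5.2× activity: 0.26 × 5.2 = 1.352.
The CYP2C8 pathway (15% of clearance) rises to 4.4× activity: 0.15 × 4.4 = 0.66.
The remaining 16% of clearance is unaffected.
CL_new/CL_old = 1.591 + 1.352 + 0.66 + 0.16 = 3.763.
Net AUC ratio = 1 / 3.763 = 0.27.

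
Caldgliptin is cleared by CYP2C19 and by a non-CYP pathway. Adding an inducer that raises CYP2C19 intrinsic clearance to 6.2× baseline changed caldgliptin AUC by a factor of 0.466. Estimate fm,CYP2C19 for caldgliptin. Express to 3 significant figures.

0.220

CL'/CL = 1 / 0.466 = 2.146
6.2·fm + (1 − fm) = 2.146
fm = (2.146 − 1) / (6.2 − 1) = 0.220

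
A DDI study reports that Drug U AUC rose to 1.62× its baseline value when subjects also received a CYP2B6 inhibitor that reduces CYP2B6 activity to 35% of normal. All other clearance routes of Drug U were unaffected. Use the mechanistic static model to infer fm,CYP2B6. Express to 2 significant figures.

Let x = fm,CYP2B6. Because AUC ∝ 1/CL, relative clearance fell to 1/1.62 = 0.6173.
Only the CYP2B6 route changed, so 0.6173 = x·0.35 + (1 − x), giving x = 0.59.

0.59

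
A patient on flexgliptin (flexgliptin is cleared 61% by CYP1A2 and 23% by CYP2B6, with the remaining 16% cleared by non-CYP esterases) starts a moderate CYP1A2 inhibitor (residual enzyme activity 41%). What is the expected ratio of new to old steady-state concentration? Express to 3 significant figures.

1.56

The CYP1A2 pathway (61% of clearance) drops to 0.41× activity: 0.61 × 0.41 = 0.2501.
CYP2B6 (23%) and the residual 16% are unaffected.
CL_new/CL_old = 0.2501 + 0.23 + 0.16 = 0.6401.
Since steady-state concentration ∝ 1/CL, the ratio is 1 / 0.6401 = 1.56.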